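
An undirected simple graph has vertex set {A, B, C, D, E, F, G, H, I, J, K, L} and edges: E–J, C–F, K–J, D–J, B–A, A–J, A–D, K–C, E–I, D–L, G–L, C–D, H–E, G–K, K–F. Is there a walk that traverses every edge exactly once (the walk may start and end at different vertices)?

No

Degrees: A:3, B:1, C:3, D:4, E:3, F:2, G:2, H:1, I:1, J:4, K:4, L:2
Odd-degree vertices: A, B, C, E, H, I (6 total).
With 6 odd-degree vertices (more than two), no single trail can use every edge.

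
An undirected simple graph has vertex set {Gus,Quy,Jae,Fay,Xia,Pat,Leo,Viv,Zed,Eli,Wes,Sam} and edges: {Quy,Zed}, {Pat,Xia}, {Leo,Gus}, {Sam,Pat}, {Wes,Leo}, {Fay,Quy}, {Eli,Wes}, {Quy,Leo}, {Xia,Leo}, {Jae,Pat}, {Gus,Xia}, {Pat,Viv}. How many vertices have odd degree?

Degrees: Gus:2, Quy:3, Jae:1, Fay:1, Xia:3, Pat:4, Leo:4, Viv:1, Zed:1, Eli:1, Wes:2, Sam:1
Odd-degree vertices: Quy, Jae, Fay, Xia, Viv, Zed, Eli, Sam.

8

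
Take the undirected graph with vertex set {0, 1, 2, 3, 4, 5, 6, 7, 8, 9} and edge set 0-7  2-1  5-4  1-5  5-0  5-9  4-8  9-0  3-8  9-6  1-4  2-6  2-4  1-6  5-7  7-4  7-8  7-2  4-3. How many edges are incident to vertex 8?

Neighbors of 8: 3, 4, 7.

3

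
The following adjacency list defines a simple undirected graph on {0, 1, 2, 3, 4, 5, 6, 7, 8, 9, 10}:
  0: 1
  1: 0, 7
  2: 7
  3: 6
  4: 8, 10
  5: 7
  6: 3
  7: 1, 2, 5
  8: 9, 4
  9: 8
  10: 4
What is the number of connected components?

3

Component: {3, 6}
Component: {4, 8, 9, 10}
Component: {0, 1, 2, 5, 7}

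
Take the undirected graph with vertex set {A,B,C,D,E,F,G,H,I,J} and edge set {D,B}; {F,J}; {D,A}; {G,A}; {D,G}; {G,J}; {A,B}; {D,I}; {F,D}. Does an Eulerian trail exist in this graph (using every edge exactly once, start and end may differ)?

No

Degrees: A:3, B:2, C:0, D:5, E:0, F:2, G:3, H:0, I:1, J:2
Odd-degree vertices: A, D, G, I (4 total).
An Eulerian trail requires 0 or 2 odd-degree vertices; here there are 4.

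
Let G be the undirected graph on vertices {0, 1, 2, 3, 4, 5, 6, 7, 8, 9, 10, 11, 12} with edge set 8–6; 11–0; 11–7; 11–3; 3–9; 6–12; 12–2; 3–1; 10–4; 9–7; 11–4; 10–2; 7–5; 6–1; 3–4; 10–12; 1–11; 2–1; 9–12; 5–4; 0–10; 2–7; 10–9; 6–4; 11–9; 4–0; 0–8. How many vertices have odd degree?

Degrees: 0:4, 1:4, 2:4, 3:4, 4:6, 5:2, 6:4, 7:4, 8:2, 9:5, 10:5, 11:6, 12:4
Odd-degree vertices: 9, 10.

2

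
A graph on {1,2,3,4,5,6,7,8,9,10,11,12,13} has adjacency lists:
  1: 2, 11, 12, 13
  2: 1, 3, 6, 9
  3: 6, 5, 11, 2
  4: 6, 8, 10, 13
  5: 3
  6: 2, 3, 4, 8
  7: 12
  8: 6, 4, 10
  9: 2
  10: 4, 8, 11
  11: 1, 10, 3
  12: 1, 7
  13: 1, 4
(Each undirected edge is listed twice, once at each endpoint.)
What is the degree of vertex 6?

4

Neighbors of 6: 2, 3, 4, 8.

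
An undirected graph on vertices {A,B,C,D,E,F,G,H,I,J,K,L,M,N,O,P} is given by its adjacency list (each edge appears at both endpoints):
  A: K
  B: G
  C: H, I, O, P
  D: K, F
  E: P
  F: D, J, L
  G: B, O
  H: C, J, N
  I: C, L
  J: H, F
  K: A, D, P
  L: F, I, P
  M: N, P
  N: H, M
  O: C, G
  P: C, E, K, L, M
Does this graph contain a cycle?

|V| = 16, |E| = 19, number of components = 1.
One cycle is P-L-I-C-P.

Yes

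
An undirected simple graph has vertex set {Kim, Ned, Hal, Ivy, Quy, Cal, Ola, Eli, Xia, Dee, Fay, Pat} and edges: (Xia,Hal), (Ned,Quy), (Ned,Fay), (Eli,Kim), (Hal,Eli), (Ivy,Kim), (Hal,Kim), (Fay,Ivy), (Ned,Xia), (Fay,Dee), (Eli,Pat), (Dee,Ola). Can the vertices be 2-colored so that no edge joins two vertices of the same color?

No

The cycle Kim-Hal-Eli-Kim has length 3, which is odd, so the graph is not bipartite.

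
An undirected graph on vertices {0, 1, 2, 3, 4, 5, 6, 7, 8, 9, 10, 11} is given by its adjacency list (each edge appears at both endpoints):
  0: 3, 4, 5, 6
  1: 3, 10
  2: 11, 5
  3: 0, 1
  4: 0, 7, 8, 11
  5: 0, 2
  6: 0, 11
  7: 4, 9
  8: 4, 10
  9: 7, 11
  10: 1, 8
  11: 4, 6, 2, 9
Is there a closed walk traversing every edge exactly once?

Degrees: 0:4, 1:2, 2:2, 3:2, 4:4, 5:2, 6:2, 7:2, 8:2, 9:2, 10:2, 11:4
All degrees are even and the non-isolated vertices are connected — an Eulerian circuit exists.

Yes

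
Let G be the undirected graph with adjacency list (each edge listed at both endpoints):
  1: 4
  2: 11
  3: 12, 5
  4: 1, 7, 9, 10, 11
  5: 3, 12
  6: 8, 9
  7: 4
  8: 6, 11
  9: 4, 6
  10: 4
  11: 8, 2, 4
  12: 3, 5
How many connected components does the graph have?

2

Component: {3, 5, 12}
Component: {1, 2, 4, 6, 7, 8, 9, 10, 11}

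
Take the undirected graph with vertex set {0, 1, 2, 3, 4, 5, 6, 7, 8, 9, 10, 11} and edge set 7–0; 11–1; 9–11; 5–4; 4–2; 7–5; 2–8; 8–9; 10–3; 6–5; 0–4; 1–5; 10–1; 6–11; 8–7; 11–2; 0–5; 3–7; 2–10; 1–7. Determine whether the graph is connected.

A breadth-first search from 0 visits 0, 4, 7, 5, 2, 1, 3, 8, 6, 11, 10, 9 — all 12 vertices — so the graph is connected.

Yes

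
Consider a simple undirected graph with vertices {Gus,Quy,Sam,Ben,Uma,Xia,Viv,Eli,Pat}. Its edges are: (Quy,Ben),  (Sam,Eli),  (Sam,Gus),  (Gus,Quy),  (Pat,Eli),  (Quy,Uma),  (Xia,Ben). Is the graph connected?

No

Component: {Viv}
Component: {Gus, Quy, Sam, Ben, Uma, Xia, Eli, Pat}
No edge joins these 2 groups, so the graph is disconnected.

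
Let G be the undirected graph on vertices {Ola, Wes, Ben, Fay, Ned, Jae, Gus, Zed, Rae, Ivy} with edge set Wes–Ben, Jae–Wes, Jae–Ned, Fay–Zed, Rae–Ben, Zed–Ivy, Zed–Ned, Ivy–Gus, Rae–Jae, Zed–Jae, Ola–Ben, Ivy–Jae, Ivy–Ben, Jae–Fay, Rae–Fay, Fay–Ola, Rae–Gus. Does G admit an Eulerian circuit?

Degrees: Ola:2, Wes:2, Ben:4, Fay:4, Ned:2, Jae:6, Gus:2, Zed:4, Rae:4, Ivy:4
All degrees are even and the non-isolated vertices are connected — an Eulerian circuit exists.

Yes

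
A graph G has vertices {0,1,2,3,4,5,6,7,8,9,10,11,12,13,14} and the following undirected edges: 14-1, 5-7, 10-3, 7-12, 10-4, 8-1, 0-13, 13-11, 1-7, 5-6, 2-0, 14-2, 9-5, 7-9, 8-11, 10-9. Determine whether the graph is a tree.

The graph has 15 vertices and 16 edges.
A tree on 15 vertices has exactly 14 edges; this graph has 16, so it contains a cycle and is not a tree.

No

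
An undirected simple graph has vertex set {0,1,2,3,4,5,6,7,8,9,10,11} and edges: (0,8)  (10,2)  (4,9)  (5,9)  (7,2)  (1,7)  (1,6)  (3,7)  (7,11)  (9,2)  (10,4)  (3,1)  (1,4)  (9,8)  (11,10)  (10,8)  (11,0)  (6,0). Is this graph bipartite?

The cycle 3-1-7-3 has length 3, which is odd, so the graph is not bipartite.

No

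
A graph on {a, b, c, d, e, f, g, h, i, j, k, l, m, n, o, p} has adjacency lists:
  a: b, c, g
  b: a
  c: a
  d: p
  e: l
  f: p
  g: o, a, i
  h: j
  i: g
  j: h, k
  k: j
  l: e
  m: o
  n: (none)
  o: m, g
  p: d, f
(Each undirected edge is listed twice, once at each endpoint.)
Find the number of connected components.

5

Component: {n}
Component: {e, l}
Component: {d, f, p}
Component: {h, j, k}
Component: {a, b, c, g, i, m, o}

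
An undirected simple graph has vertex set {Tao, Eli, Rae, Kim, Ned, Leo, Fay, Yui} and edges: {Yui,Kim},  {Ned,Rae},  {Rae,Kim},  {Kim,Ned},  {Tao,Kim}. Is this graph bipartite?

Rae-Ned-Kim-Rae is an odd cycle (length 3), and a bipartite graph can contain only even cycles.

No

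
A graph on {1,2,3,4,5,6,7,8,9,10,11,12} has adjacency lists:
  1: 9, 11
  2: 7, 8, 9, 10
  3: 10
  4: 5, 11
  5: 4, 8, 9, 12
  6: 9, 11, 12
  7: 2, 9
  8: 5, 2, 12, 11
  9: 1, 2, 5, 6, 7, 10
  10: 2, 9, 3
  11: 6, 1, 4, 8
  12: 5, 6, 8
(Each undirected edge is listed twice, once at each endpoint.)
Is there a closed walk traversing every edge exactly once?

Degrees: 1:2, 2:4, 3:1, 4:2, 5:4, 6:3, 7:2, 8:4, 9:6, 10:3, 11:4, 12:3
3, 6, 10, 12 have odd degree; an Eulerian circuit needs every degree to be even, so none exists.

No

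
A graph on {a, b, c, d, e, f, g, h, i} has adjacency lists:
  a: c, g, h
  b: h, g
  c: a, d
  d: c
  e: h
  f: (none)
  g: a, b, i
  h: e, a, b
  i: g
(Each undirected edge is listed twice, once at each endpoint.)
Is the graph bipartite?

Partition the vertices as {c, f, g, h} vs {a, b, d, e, i}. Each listed edge has one endpoint in each part, so the graph is bipartite.

Yes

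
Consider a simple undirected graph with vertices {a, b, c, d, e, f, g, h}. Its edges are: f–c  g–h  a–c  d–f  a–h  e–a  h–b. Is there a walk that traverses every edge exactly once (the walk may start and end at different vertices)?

No

Degrees: a:3, b:1, c:2, d:1, e:1, f:2, g:1, h:3
Odd-degree vertices: a, b, d, e, g, h (6 total).
An Eulerian trail requires 0 or 2 odd-degree vertices; here there are 6.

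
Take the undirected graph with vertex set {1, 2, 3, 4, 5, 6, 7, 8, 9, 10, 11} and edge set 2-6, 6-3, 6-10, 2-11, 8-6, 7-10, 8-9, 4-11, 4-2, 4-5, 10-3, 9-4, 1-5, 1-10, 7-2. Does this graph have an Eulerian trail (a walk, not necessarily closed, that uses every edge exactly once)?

Degrees: 1:2, 2:4, 3:2, 4:4, 5:2, 6:4, 7:2, 8:2, 9:2, 10:4, 11:2
Odd-degree vertices: none (0 total).
The non-isolated vertices are connected and exactly 0 have odd degree, so an Eulerian trail exists.

Yes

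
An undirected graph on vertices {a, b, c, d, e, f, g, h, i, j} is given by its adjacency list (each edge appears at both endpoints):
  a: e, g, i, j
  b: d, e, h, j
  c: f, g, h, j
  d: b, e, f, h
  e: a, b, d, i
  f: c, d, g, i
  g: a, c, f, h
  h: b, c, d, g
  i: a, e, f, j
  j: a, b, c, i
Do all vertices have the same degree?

Degrees: a:4, b:4, c:4, d:4, e:4, f:4, g:4, h:4, i:4, j:4
Every vertex has degree 4, so the graph is 4-regular.

Yes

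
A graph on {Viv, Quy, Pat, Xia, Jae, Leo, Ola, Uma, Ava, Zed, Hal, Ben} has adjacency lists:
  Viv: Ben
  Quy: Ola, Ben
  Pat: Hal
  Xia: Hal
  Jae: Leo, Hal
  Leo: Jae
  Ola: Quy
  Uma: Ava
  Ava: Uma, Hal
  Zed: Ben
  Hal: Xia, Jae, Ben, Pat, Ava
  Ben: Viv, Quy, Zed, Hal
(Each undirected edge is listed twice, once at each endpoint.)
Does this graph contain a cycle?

No

|V| = 12, |E| = 11, number of components = 1.
A forest on 12 vertices with 1 component has exactly 11 edges, which matches — so no cycle.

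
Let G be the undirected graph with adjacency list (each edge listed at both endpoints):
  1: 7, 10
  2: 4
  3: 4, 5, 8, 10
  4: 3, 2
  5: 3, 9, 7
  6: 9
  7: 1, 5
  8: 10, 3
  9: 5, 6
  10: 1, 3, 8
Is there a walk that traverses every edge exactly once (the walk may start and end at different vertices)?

Degrees: 1:2, 2:1, 3:4, 4:2, 5:3, 6:1, 7:2, 8:2, 9:2, 10:3
Odd-degree vertices: 2, 5, 6, 10 (4 total).
An Eulerian trail requires 0 or 2 odd-degree vertices; here there are 4.

No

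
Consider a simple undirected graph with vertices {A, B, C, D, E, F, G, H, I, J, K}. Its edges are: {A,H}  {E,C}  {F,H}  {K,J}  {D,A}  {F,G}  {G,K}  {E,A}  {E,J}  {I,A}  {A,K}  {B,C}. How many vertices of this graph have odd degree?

Degrees: A:5, B:1, C:2, D:1, E:3, F:2, G:2, H:2, I:1, J:2, K:3
Odd-degree vertices: A, B, D, E, I, K.

6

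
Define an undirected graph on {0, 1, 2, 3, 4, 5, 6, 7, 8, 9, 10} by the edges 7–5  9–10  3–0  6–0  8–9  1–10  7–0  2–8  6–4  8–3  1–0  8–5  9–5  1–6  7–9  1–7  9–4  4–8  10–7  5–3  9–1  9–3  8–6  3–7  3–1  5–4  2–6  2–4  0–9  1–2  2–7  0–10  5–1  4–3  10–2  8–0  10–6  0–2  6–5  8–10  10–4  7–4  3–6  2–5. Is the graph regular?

Yes

Degrees: 0:8, 1:8, 2:8, 3:8, 4:8, 5:8, 6:8, 7:8, 8:8, 9:8, 10:8
All degrees equal 8; the graph is regular.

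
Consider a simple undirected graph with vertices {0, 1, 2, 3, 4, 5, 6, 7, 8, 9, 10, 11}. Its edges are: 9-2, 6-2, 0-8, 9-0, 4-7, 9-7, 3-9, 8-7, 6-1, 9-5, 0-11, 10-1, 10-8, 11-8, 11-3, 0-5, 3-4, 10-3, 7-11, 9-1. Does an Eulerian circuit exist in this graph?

No

Degrees: 0:4, 1:3, 2:2, 3:4, 4:2, 5:2, 6:2, 7:4, 8:4, 9:6, 10:3, 11:4
Vertices with odd degree: 1, 10. An Eulerian circuit requires all degrees even.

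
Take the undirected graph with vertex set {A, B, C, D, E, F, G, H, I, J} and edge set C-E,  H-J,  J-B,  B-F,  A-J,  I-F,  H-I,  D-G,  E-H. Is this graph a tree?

No

|V| = 10, |E| = 9.
It splits into 2 components, so it cannot be a tree.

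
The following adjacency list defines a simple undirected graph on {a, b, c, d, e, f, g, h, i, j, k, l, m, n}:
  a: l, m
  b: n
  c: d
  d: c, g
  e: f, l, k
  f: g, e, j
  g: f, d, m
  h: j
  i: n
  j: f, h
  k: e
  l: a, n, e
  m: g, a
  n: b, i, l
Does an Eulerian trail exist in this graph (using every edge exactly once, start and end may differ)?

No

Degrees: a:2, b:1, c:1, d:2, e:3, f:3, g:3, h:1, i:1, j:2, k:1, l:3, m:2, n:3
Odd-degree vertices: b, c, e, f, g, h, i, k, l, n (10 total).
With 10 odd-degree vertices (more than two), no single trail can use every edge.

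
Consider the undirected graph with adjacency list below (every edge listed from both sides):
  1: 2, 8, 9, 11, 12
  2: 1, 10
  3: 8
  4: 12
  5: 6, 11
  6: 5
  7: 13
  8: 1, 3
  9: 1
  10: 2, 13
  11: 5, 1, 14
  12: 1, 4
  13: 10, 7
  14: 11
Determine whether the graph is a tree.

Yes

The graph has 14 vertices and 13 edges.
Connected and |E| = |V| - 1, which characterizes a tree.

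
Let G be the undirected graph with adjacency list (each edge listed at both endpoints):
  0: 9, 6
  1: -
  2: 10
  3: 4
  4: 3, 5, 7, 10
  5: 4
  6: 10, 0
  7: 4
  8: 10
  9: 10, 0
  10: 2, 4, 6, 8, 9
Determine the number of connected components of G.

Component: {1}
Component: {0, 2, 3, 4, 5, 6, 7, 8, 9, 10}

2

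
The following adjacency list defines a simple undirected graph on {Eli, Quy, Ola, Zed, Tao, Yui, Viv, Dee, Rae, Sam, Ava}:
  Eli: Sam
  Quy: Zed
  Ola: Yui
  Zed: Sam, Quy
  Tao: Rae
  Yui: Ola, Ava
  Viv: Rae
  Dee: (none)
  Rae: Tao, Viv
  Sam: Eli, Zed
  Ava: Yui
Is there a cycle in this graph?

|V| = 11, |E| = 7, number of components = 4.
Since 7 = 11 - 4, the graph is a forest and contains no cycle.

No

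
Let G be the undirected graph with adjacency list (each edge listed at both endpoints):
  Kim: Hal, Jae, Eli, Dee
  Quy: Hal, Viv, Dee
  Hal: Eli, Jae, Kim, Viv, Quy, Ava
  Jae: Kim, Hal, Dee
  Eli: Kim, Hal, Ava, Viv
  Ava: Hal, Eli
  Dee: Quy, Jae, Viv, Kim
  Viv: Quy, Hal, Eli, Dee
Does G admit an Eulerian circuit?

Degrees: Kim:4, Quy:3, Hal:6, Jae:3, Eli:4, Ava:2, Dee:4, Viv:4
Quy, Jae have odd degree; an Eulerian circuit needs every degree to be even, so none exists.

No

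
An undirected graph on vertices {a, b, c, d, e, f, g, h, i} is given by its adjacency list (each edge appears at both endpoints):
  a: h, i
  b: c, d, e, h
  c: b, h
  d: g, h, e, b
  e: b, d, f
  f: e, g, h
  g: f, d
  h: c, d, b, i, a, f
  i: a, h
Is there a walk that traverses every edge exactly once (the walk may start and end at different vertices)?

Degrees: a:2, b:4, c:2, d:4, e:3, f:3, g:2, h:6, i:2
Odd-degree vertices: e, f (2 total).
The non-isolated vertices are connected and exactly 2 have odd degree, so an Eulerian trail exists (from e to f).

Yes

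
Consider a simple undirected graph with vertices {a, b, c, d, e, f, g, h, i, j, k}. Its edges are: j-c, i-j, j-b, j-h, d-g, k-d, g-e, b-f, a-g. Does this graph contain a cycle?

The graph has 11 vertices, 9 edges, and 2 connected components.
Since 9 = 11 - 2, the graph is a forest and contains no cycle.

No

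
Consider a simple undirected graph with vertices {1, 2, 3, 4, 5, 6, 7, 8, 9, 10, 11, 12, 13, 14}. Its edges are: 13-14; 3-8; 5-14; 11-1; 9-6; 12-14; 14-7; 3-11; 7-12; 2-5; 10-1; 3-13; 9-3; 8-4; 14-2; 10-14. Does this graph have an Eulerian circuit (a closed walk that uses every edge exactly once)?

Degrees: 1:2, 2:2, 3:4, 4:1, 5:2, 6:1, 7:2, 8:2, 9:2, 10:2, 11:2, 12:2, 13:2, 14:6
4, 6 have odd degree; an Eulerian circuit needs every degree to be even, so none exists.

No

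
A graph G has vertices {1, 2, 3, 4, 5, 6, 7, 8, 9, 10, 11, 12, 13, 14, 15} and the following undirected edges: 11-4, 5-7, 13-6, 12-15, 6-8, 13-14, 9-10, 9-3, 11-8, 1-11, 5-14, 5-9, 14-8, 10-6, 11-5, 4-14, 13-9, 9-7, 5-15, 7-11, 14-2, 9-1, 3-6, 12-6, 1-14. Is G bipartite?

The cycle 5-7-9-5 has length 3, which is odd, so the graph is not bipartite.

No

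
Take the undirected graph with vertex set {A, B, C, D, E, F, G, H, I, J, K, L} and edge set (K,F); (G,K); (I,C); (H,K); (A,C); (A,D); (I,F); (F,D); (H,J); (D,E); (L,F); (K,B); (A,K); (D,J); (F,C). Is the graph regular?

No

Degrees: A:3, B:1, C:3, D:4, E:1, F:5, G:1, H:2, I:2, J:2, K:5, L:1
Vertex B has degree 1 while F has degree 5, so the graph is not regular.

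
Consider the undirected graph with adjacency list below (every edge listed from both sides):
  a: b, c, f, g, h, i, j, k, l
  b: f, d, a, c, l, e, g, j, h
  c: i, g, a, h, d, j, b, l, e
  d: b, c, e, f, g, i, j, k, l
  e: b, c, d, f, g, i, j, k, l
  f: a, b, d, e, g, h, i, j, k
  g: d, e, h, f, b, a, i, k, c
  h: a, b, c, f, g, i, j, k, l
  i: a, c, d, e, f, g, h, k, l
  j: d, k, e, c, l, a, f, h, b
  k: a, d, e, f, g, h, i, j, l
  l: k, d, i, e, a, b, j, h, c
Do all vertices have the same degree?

Yes

Degrees: a:9, b:9, c:9, d:9, e:9, f:9, g:9, h:9, i:9, j:9, k:9, l:9
All degrees equal 9; the graph is regular.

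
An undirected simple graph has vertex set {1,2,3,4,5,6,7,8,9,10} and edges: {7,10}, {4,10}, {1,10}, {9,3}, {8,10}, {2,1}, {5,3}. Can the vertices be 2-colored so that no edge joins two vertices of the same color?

Yes

Partition the vertices as {2, 5, 6, 9, 10} vs {1, 3, 4, 7, 8}. Each listed edge has one endpoint in each part, so the graph is bipartite.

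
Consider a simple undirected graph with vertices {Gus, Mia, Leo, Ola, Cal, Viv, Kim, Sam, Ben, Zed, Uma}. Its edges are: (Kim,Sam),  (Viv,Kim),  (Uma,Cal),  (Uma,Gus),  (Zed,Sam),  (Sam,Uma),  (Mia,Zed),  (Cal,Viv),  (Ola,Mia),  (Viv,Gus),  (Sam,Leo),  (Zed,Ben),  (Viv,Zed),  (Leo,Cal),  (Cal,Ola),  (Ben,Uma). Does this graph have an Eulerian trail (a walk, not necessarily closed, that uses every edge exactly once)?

Yes

Degrees: Gus:2, Mia:2, Leo:2, Ola:2, Cal:4, Viv:4, Kim:2, Sam:4, Ben:2, Zed:4, Uma:4
Odd-degree vertices: none (0 total).
The non-isolated vertices are connected and exactly 0 have odd degree, so an Eulerian trail exists.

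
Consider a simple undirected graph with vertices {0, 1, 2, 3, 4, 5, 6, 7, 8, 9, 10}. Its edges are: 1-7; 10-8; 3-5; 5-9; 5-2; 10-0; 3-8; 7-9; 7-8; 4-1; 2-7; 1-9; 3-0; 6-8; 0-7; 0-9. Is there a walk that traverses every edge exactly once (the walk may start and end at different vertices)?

Degrees: 0:4, 1:3, 2:2, 3:3, 4:1, 5:3, 6:1, 7:5, 8:4, 9:4, 10:2
Odd-degree vertices: 1, 3, 4, 5, 6, 7 (6 total).
An Eulerian trail requires 0 or 2 odd-degree vertices; here there are 6.

No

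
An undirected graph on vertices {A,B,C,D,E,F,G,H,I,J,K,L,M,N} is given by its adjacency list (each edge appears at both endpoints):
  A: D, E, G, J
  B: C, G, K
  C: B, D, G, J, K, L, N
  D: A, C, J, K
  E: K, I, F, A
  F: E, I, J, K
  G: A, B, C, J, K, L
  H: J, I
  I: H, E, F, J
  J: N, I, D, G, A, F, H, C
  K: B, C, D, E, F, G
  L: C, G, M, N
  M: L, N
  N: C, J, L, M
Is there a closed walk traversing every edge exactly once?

Degrees: A:4, B:3, C:7, D:4, E:4, F:4, G:6, H:2, I:4, J:8, K:6, L:4, M:2, N:4
B, C have odd degree; an Eulerian circuit needs every degree to be even, so none exists.

No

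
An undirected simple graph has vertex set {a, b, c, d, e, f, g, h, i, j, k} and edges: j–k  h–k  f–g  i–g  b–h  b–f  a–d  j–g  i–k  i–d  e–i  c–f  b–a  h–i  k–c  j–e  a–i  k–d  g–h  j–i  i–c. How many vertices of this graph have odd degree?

Degrees: a:3, b:3, c:3, d:3, e:2, f:3, g:4, h:4, i:8, j:4, k:5
Odd-degree vertices: a, b, c, d, f, k.

6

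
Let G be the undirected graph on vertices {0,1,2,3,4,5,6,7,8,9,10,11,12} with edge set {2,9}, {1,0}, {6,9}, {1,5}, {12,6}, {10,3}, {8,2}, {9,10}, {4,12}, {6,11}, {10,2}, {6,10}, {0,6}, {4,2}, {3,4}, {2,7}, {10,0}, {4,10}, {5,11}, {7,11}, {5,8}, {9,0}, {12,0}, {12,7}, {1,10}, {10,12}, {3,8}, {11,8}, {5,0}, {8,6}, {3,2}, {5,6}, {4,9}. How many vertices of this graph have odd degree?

8

Degrees: 0:6, 1:3, 2:6, 3:4, 4:5, 5:5, 6:7, 7:3, 8:5, 9:5, 10:8, 11:4, 12:5
Odd-degree vertices: 1, 4, 5, 6, 7, 8, 9, 12.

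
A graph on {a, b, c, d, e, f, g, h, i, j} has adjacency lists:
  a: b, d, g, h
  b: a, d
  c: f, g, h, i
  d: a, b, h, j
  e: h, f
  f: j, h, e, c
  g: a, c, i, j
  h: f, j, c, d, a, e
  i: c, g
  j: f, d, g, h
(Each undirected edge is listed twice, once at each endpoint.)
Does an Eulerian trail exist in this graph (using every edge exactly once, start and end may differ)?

Yes

Degrees: a:4, b:2, c:4, d:4, e:2, f:4, g:4, h:6, i:2, j:4
Odd-degree vertices: none (0 total).
With 0 odd-degree vertices and all edges in one connected piece, an Eulerian trail exists.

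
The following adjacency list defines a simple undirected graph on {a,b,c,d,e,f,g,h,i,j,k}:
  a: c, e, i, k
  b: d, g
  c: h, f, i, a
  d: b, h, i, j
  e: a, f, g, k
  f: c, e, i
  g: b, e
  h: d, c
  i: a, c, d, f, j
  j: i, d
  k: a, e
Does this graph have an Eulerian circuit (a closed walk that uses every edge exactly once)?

Degrees: a:4, b:2, c:4, d:4, e:4, f:3, g:2, h:2, i:5, j:2, k:2
f, i have odd degree; an Eulerian circuit needs every degree to be even, so none exists.

No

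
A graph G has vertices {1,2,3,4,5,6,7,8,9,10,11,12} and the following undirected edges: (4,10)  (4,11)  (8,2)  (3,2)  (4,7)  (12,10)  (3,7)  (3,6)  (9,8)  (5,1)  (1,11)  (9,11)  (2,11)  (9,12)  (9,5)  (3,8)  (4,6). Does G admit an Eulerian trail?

Yes

Degrees: 1:2, 2:3, 3:4, 4:4, 5:2, 6:2, 7:2, 8:3, 9:4, 10:2, 11:4, 12:2
Odd-degree vertices: 2, 8 (2 total).
With 2 odd-degree vertices and all edges in one connected piece, an Eulerian trail exists (from 2 to 8).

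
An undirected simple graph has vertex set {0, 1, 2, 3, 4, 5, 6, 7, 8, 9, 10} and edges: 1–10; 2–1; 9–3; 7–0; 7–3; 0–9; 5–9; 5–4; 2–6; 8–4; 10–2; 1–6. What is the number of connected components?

2

Component: {1, 2, 6, 10}
Component: {0, 3, 4, 5, 7, 8, 9}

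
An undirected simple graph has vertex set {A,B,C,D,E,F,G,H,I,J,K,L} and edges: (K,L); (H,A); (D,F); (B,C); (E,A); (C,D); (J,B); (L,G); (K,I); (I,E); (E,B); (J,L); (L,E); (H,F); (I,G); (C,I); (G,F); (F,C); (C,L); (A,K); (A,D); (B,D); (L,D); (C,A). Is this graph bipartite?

C-D-L-C is an odd cycle (length 3), and a bipartite graph can contain only even cycles.

No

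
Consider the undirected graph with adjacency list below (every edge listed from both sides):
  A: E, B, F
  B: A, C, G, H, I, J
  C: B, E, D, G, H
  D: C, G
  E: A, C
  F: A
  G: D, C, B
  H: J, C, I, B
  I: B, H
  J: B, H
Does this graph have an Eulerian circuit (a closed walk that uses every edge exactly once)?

Degrees: A:3, B:6, C:5, D:2, E:2, F:1, G:3, H:4, I:2, J:2
Vertices with odd degree: A, C, F, G. An Eulerian circuit requires all degrees even.

No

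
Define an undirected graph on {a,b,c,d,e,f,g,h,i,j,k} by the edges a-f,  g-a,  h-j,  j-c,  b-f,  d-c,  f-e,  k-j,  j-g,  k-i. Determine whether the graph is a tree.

The graph has 11 vertices and 10 edges.
It is connected with exactly 10 edges, hence acyclic — it is a tree.

Yes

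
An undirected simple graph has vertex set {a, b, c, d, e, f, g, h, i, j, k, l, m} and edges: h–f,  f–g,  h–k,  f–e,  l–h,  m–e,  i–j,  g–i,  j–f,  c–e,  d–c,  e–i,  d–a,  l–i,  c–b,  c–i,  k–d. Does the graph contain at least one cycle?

Yes

The graph has 13 vertices, 17 edges, and 1 connected component.
Since 17 > 13 - 1, a cycle must exist; for instance i-e-c-i.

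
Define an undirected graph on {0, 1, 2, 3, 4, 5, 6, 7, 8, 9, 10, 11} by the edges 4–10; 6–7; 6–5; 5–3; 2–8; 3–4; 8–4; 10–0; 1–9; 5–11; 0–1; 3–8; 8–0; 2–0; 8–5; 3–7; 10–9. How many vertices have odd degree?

Degrees: 0:4, 1:2, 2:2, 3:4, 4:3, 5:4, 6:2, 7:2, 8:5, 9:2, 10:3, 11:1
Odd-degree vertices: 4, 8, 10, 11.

4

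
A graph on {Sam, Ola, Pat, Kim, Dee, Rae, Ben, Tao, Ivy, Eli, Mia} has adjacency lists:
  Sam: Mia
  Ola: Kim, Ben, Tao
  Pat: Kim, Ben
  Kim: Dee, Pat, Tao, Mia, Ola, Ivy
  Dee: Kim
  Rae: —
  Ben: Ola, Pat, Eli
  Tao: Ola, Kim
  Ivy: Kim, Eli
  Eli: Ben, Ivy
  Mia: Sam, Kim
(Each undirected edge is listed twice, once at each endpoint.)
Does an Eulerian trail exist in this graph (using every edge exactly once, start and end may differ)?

Degrees: Sam:1, Ola:3, Pat:2, Kim:6, Dee:1, Rae:0, Ben:3, Tao:2, Ivy:2, Eli:2, Mia:2
Odd-degree vertices: Sam, Ola, Dee, Ben (4 total).
With 4 odd-degree vertices (more than two), no single trail can use every edge.

No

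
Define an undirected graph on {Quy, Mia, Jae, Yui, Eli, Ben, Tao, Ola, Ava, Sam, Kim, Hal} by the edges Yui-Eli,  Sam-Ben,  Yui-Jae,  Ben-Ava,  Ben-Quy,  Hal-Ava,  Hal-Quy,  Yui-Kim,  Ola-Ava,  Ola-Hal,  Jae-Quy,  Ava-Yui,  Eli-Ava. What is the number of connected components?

3

Component: {Mia}
Component: {Tao}
Component: {Quy, Jae, Yui, Eli, Ben, Ola, Ava, Sam, Kim, Hal}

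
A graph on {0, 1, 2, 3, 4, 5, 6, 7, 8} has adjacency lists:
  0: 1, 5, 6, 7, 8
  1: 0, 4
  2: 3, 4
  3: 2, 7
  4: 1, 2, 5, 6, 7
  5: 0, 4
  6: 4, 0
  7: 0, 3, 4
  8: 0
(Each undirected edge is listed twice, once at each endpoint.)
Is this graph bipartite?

Partition the vertices as {1, 2, 5, 6, 7, 8} vs {0, 3, 4}. Each listed edge has one endpoint in each part, so the graph is bipartite.

Yes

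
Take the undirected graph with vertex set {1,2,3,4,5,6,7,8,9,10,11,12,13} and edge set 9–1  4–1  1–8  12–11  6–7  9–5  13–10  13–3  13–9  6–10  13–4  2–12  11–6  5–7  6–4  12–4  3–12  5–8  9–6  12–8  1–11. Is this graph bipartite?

Yes

Partition the vertices as {2, 3, 4, 7, 8, 9, 10, 11} vs {1, 5, 6, 12, 13}. Each listed edge has one endpoint in each part, so the graph is bipartite.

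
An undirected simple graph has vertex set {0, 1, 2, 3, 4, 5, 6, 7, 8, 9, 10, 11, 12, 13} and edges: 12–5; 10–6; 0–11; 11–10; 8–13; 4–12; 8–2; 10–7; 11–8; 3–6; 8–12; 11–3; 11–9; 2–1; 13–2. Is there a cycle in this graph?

The graph has 14 vertices, 15 edges, and 1 connected component.
Since 15 > 14 - 1, a cycle must exist; for instance 8-2-13-8.

Yes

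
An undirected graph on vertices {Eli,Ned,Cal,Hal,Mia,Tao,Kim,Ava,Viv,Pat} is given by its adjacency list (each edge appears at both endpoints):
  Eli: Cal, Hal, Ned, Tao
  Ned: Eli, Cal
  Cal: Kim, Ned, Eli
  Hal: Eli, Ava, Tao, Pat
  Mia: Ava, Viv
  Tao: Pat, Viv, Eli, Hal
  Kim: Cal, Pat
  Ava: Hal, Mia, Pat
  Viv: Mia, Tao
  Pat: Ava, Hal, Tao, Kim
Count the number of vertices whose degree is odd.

2

Degrees: Eli:4, Ned:2, Cal:3, Hal:4, Mia:2, Tao:4, Kim:2, Ava:3, Viv:2, Pat:4
Odd-degree vertices: Cal, Ava.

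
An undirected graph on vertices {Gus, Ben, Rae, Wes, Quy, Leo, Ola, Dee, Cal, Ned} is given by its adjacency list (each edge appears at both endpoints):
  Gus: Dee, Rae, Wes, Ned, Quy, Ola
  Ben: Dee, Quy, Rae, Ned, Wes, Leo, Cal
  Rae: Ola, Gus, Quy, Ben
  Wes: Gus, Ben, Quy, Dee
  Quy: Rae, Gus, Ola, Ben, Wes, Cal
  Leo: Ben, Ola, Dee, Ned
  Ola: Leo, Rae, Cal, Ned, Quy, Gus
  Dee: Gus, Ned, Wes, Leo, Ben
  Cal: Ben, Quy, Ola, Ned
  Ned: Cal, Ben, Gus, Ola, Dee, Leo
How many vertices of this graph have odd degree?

2

Degrees: Gus:6, Ben:7, Rae:4, Wes:4, Quy:6, Leo:4, Ola:6, Dee:5, Cal:4, Ned:6
Odd-degree vertices: Ben, Dee.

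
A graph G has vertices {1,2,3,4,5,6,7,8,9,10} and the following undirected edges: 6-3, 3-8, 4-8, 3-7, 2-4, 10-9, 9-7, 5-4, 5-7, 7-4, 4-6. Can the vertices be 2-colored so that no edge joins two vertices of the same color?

No

4-5-7-4 is an odd cycle (length 3), and a bipartite graph can contain only even cycles.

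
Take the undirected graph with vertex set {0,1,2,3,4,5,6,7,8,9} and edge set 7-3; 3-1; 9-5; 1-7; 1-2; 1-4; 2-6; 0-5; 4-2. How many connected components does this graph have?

3

Component: {8}
Component: {0, 5, 9}
Component: {1, 2, 3, 4, 6, 7}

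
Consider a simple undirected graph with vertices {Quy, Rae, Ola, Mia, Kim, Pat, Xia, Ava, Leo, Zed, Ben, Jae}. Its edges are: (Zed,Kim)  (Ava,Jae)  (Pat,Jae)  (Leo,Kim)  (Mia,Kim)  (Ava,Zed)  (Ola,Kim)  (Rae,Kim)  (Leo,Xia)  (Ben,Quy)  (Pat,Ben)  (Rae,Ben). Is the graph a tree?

|V| = 12, |E| = 12.
A tree on 12 vertices has exactly 11 edges; this graph has 12, so it contains a cycle and is not a tree.

No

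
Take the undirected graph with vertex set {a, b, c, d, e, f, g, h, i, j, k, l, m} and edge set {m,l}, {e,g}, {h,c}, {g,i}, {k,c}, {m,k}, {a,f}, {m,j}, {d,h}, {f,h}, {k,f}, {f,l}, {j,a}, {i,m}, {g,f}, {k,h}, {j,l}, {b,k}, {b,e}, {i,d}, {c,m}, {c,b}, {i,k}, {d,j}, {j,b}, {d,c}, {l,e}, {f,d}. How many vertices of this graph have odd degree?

6

Degrees: a:2, b:4, c:5, d:5, e:3, f:6, g:3, h:4, i:4, j:5, k:6, l:4, m:5
Odd-degree vertices: c, d, e, g, j, m.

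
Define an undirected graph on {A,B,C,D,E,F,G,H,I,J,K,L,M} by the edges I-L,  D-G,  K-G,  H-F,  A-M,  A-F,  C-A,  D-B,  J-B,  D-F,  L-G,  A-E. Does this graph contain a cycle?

No

The graph has 13 vertices, 12 edges, and 1 connected component.
Since 12 = 13 - 1, the graph is a forest and contains no cycle.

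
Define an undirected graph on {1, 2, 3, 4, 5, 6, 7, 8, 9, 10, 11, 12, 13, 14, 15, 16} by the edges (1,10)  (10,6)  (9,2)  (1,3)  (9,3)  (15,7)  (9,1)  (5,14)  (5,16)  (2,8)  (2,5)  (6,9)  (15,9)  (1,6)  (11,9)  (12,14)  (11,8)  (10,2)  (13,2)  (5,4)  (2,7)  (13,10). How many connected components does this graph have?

Component: {1, 2, 3, 4, 5, 6, 7, 8, 9, 10, 11, 12, 13, 14, 15, 16}

1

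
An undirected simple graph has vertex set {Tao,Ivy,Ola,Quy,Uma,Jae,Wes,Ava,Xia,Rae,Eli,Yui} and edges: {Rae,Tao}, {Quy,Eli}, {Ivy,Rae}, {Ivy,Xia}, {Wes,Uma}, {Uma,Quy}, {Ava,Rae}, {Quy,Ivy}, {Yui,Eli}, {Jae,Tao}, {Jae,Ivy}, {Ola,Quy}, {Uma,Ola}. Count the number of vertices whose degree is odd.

Degrees: Tao:2, Ivy:4, Ola:2, Quy:4, Uma:3, Jae:2, Wes:1, Ava:1, Xia:1, Rae:3, Eli:2, Yui:1
Odd-degree vertices: Uma, Wes, Ava, Xia, Rae, Yui.

6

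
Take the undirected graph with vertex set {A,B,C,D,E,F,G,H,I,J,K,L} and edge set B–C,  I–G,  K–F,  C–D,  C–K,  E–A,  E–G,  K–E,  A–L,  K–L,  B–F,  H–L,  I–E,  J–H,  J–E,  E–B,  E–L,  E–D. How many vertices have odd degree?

Degrees: A:2, B:3, C:3, D:2, E:8, F:2, G:2, H:2, I:2, J:2, K:4, L:4
Odd-degree vertices: B, C.

2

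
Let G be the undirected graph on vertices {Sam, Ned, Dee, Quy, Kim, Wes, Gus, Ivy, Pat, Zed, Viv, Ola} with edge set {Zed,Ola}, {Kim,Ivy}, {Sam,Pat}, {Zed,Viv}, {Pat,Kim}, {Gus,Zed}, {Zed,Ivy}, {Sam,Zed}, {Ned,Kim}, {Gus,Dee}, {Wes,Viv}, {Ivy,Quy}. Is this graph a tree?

No

The graph has 12 vertices and 12 edges.
Connected but with 12 > 11 edges, so it has a cycle and is not a tree.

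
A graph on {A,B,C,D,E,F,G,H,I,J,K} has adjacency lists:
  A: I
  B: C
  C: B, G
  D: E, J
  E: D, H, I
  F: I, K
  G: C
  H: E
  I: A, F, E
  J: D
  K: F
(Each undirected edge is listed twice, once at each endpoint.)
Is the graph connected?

Component: {B, C, G}
Component: {A, D, E, F, H, I, J, K}
There are 2 separate components, so the graph is not connected.

No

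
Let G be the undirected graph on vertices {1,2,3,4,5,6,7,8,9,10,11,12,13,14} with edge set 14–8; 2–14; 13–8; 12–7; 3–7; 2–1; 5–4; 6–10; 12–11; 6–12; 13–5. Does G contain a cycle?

|V| = 14, |E| = 11, number of components = 3.
A forest on 14 vertices with 3 components has exactly 11 edges, which matches — so no cycle.

No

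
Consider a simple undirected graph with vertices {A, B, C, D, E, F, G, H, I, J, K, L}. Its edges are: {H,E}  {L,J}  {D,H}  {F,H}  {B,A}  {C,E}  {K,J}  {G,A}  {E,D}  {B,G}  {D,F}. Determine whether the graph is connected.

No

Component: {I}
Component: {A, B, G}
Component: {J, K, L}
Component: {C, D, E, F, H}
There are 4 separate components, so the graph is not connected.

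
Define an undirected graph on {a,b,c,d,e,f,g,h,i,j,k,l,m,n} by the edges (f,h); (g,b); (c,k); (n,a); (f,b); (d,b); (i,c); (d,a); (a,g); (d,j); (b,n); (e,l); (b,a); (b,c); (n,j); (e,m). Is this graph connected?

No

Component: {e, l, m}
Component: {a, b, c, d, f, g, h, i, j, k, n}
No edge joins these 2 groups, so the graph is disconnected.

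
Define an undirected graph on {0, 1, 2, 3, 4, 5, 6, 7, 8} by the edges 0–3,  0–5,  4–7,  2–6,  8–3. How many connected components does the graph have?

Component: {1}
Component: {2, 6}
Component: {4, 7}
Component: {0, 3, 5, 8}

4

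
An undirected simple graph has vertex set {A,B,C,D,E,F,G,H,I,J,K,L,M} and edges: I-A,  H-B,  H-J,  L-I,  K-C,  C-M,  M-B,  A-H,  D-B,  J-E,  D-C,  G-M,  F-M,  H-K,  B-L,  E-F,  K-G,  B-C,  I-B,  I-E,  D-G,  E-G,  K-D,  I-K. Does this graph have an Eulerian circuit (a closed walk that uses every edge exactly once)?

No

Degrees: A:2, B:6, C:4, D:4, E:4, F:2, G:4, H:4, I:5, J:2, K:5, L:2, M:4
I, K have odd degree; an Eulerian circuit needs every degree to be even, so none exists.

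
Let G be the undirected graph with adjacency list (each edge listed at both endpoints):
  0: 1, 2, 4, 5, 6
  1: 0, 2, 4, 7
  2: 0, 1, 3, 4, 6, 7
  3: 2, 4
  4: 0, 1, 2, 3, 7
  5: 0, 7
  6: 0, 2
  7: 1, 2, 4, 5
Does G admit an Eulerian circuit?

Degrees: 0:5, 1:4, 2:6, 3:2, 4:5, 5:2, 6:2, 7:4
0, 4 have odd degree; an Eulerian circuit needs every degree to be even, so none exists.

No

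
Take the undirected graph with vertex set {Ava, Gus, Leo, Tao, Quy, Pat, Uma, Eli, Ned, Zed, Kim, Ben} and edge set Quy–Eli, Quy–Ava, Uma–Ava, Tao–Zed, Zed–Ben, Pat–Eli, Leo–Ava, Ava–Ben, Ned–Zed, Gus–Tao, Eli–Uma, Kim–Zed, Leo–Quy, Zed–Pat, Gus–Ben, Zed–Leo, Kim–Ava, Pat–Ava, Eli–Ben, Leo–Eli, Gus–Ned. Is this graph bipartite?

No

Leo-Quy-Ava-Leo is an odd cycle (length 3), and a bipartite graph can contain only even cycles.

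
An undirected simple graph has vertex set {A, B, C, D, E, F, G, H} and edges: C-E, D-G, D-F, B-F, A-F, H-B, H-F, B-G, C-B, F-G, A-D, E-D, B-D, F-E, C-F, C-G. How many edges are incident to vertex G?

Neighbors of G: B, C, D, F.

4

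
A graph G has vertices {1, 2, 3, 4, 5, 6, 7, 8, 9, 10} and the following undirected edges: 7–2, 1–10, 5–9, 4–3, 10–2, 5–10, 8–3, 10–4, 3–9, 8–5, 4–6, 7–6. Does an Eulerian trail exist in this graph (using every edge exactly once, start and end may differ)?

No

Degrees: 1:1, 2:2, 3:3, 4:3, 5:3, 6:2, 7:2, 8:2, 9:2, 10:4
Odd-degree vertices: 1, 3, 4, 5 (4 total).
With 4 odd-degree vertices (more than two), no single trail can use every edge.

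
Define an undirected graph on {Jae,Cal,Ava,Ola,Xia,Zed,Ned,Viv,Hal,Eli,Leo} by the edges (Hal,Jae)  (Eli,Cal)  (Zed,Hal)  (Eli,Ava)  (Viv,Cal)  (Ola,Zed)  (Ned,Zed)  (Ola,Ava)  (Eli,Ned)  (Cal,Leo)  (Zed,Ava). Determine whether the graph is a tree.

The graph has 11 vertices and 11 edges.
It splits into 2 components, so it cannot be a tree.

No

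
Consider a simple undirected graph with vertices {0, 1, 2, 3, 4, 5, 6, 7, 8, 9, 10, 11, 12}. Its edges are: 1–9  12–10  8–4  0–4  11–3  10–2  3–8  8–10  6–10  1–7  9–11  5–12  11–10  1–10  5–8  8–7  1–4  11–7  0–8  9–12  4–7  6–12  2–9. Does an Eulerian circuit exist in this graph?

Degrees: 0:2, 1:4, 2:2, 3:2, 4:4, 5:2, 6:2, 7:4, 8:6, 9:4, 10:6, 11:4, 12:4
Every vertex has even degree and the edges form a single connected piece, so an Eulerian circuit exists.

Yes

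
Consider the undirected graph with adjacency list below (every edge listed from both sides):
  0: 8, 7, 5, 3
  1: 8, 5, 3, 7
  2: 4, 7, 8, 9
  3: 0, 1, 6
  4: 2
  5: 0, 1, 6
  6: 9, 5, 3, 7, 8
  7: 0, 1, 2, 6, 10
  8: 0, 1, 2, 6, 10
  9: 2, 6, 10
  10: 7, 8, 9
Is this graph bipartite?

Yes

Partition the vertices as {3, 4, 5, 7, 8, 9} vs {0, 1, 2, 6, 10}. Each listed edge has one endpoint in each part, so the graph is bipartite.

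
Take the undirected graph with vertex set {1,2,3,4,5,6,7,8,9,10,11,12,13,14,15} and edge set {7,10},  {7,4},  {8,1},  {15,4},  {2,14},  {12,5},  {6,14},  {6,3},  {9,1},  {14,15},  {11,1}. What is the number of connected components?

4

Component: {13}
Component: {5, 12}
Component: {1, 8, 9, 11}
Component: {2, 3, 4, 6, 7, 10, 14, 15}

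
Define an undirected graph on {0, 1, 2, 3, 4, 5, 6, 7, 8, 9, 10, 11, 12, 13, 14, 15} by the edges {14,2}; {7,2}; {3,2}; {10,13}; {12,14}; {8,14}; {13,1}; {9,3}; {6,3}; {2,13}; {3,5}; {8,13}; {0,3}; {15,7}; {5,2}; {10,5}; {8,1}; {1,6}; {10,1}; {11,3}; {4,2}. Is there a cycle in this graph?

Yes

|V| = 16, |E| = 21, number of components = 1.
One cycle is 13-1-8-13.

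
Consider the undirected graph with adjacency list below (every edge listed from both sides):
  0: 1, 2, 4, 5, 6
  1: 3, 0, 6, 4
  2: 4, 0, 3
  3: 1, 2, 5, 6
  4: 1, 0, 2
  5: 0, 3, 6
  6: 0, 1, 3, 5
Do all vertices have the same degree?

No

Degrees: 0:5, 1:4, 2:3, 3:4, 4:3, 5:3, 6:4
Degrees are not all equal (e.g. deg(2)=3 but deg(0)=5); not regular.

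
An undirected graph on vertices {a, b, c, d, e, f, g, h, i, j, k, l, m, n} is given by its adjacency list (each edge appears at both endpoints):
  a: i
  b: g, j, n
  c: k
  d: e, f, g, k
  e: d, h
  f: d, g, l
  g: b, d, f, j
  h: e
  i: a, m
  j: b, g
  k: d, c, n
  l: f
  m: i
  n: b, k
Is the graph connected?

Component: {a, i, m}
Component: {b, c, d, e, f, g, h, j, k, l, n}
There are 2 separate components, so the graph is not connected.

No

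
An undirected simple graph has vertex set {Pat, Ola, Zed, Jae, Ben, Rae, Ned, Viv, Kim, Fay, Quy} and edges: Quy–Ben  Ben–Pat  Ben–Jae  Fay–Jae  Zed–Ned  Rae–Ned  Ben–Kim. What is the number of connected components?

4

Component: {Ola}
Component: {Viv}
Component: {Zed, Rae, Ned}
Component: {Pat, Jae, Ben, Kim, Fay, Quy}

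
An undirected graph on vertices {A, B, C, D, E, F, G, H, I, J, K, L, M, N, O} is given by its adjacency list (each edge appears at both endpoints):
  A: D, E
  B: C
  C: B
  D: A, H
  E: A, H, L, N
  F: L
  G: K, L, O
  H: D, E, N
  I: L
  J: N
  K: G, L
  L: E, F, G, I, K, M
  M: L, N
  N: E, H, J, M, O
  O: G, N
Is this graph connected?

No

Component: {B, C}
Component: {A, D, E, F, G, H, I, J, K, L, M, N, O}
No edge joins these 2 groups, so the graph is disconnected.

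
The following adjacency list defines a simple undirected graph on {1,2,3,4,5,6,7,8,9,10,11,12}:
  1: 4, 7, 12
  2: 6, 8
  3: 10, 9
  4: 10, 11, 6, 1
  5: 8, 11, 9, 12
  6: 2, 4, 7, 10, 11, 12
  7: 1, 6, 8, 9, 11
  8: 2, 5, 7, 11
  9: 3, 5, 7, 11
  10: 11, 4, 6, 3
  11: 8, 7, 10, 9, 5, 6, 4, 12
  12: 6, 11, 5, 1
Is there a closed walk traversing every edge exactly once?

No

Degrees: 1:3, 2:2, 3:2, 4:4, 5:4, 6:6, 7:5, 8:4, 9:4, 10:4, 11:8, 12:4
1, 7 have odd degree; an Eulerian circuit needs every degree to be even, so none exists.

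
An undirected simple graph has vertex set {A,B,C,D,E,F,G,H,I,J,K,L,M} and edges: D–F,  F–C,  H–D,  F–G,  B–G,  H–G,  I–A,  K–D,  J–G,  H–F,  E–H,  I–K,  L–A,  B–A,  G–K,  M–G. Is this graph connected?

Yes

Starting from A and exploring outward reaches every vertex (A, B, L, I, G, K, F, J, M, H, D, C, E); the graph is connected.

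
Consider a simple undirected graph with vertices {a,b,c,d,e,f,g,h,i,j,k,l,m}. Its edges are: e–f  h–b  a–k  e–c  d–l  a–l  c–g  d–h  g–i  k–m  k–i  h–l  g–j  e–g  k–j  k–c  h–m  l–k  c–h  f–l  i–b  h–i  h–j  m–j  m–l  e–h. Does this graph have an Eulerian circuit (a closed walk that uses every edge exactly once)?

Yes

Degrees: a:2, b:2, c:4, d:2, e:4, f:2, g:4, h:8, i:4, j:4, k:6, l:6, m:4
All degrees are even and the non-isolated vertices are connected — an Eulerian circuit exists.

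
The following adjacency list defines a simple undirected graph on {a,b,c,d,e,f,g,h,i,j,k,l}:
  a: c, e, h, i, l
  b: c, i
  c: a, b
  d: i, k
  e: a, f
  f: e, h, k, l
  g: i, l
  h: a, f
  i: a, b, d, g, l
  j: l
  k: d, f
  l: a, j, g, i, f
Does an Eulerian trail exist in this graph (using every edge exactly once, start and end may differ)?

No

Degrees: a:5, b:2, c:2, d:2, e:2, f:4, g:2, h:2, i:5, j:1, k:2, l:5
Odd-degree vertices: a, i, j, l (4 total).
An Eulerian trail requires 0 or 2 odd-degree vertices; here there are 4.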